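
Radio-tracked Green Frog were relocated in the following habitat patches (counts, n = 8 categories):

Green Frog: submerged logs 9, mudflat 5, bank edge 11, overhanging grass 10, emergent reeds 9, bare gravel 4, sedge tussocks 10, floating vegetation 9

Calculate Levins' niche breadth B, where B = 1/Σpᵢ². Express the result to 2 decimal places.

7.42

Proportions for Green Frog (n=67): 9/67=0.1343, 5/67=0.0746, 11/67=0.1642, 10/67=0.1493, 9/67=0.1343, 4/67=0.0597, 10/67=0.1493, 9/67=0.1343
Σpᵢ² = 0.1343² + 0.0746² + 0.1642² + 0.1493² + 0.1343² + 0.0597² + 0.1493² + 0.1343² = 0.018036 + 0.005565 + 0.026962 + 0.022290 + 0.018036 + 0.003564 + 0.022290 + 0.018036 = 0.134779
B = 1 / 0.134779 = 7.4196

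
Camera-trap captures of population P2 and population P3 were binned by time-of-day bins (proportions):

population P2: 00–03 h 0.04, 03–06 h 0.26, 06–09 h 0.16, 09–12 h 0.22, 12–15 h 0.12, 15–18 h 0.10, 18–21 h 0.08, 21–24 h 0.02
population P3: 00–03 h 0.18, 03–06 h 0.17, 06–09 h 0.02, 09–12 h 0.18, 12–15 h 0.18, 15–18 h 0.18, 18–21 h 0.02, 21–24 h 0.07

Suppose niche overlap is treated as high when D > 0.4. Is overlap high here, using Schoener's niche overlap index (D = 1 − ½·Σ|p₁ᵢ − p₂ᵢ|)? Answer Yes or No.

Yes

Σ|p₁ᵢ − p₂ᵢ| = 0.14 + 0.09 + 0.14 + 0.04 + 0.06 + 0.08 + 0.06 + 0.05 = 0.66
D = 1 − ½ × 0.66 = 1 − 0.330 = 0.6700
D = 0.6700 > 0.4 → Yes.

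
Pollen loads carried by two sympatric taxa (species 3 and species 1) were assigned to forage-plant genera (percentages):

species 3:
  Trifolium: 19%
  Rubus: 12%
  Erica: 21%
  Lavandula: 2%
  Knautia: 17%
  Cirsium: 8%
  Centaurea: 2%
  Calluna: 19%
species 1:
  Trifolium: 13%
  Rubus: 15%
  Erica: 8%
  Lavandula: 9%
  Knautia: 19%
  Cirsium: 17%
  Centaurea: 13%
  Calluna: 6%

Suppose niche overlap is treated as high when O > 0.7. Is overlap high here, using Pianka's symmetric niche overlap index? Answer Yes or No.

Yes

Convert percentages to proportions (divide by 100).
Σ p₁ᵢp₂ᵢ = 0.0247 + 0.0180 + 0.0168 + 0.0018 + 0.0323 + 0.0136 + 0.0026 + 0.0114 = 0.1212
Σp_1ᵢ² = 0.19² + 0.12² + 0.21² + 0.02² + 0.17² + 0.08² + 0.02² + 0.19² = 0.0361 + 0.0144 + 0.0441 + 0.0004 + 0.0289 + 0.0064 + 0.0004 + 0.0361 = 0.1668
Σp_2ᵢ² = 0.13² + 0.15² + 0.08² + 0.09² + 0.19² + 0.17² + 0.13² + 0.06² = 0.0169 + 0.0225 + 0.0064 + 0.0081 + 0.0361 + 0.0289 + 0.0169 + 0.0036 = 0.1394
O = 0.1212 / √(0.1668 × 0.1394) = 0.1212 / 0.15249 = 0.7948
O = 0.7948 > 0.7 → Yes.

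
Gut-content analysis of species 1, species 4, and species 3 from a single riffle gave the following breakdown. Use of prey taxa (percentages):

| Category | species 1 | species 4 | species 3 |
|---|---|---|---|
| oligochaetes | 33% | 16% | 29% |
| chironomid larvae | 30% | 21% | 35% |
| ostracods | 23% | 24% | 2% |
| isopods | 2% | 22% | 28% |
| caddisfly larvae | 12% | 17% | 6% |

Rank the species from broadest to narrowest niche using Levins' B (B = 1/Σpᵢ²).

Convert percentages to proportions (divide by 100).
Σp_1ᵢ² = 0.33² + 0.30² + 0.23² + 0.02² + 0.12² = 0.1089 + 0.0900 + 0.0529 + 0.0004 + 0.0144 = 0.2666
B_1 = 1 / 0.2666 = 3.7509
Σp_4ᵢ² = 0.16² + 0.21² + 0.24² + 0.22² + 0.17² = 0.0256 + 0.0441 + 0.0576 + 0.0484 + 0.0289 = 0.2046
B_4 = 1 / 0.2046 = 4.8876
Σp_3ᵢ² = 0.29² + 0.35² + 0.02² + 0.28² + 0.06² = 0.0841 + 0.1225 + 0.0004 + 0.0784 + 0.0036 = 0.2890
B_3 = 1 / 0.2890 = 3.4602
Ranking by B (broadest → narrowest): species 4 (4.89) > species 1 (3.75) > species 3 (3.46)

species 4 > species 1 > species 3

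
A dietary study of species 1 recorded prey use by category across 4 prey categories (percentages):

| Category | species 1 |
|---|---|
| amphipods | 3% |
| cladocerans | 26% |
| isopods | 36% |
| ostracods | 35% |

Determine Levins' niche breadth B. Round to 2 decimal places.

Convert percentages to proportions (divide by 100).
Σpᵢ² = 0.03² + 0.26² + 0.36² + 0.35² = 0.0009 + 0.0676 + 0.1296 + 0.1225 = 0.3206
B = 1 / 0.3206 = 3.1192

3.12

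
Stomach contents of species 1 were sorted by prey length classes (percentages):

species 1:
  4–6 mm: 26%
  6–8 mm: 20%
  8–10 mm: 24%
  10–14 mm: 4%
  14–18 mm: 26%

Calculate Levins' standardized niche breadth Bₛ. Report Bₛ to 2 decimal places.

Convert percentages to proportions (divide by 100).
Σpᵢ² = 0.26² + 0.20² + 0.24² + 0.04² + 0.26² = 0.0676 + 0.0400 + 0.0576 + 0.0016 + 0.0676 = 0.2344
B = 1 / 0.2344 = 4.2662
Bₛ = (B − 1)/(n − 1) = (4.2662 − 1)/(5 − 1) = 3.2662/4 = 0.8166

0.82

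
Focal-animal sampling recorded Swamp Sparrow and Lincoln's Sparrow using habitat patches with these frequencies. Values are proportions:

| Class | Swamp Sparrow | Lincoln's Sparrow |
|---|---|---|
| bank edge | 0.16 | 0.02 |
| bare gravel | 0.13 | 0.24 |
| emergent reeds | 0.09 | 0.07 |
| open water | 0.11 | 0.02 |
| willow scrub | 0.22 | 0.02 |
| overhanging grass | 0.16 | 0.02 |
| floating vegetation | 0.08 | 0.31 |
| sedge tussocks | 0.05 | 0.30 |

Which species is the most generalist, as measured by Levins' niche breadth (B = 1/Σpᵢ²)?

Swamp Sparrow

Σp_Swamᵢ² = 0.16² + 0.13² + 0.09² + 0.11² + 0.22² + 0.16² + 0.08² + 0.05² = 0.0256 + 0.0169 + 0.0081 + 0.0121 + 0.0484 + 0.0256 + 0.0064 + 0.0025 = 0.1456
B_Swam = 1 / 0.1456 = 6.8681
Σp_Lincᵢ² = 0.02² + 0.24² + 0.07² + 0.02² + 0.02² + 0.02² + 0.31² + 0.30² = 0.0004 + 0.0576 + 0.0049 + 0.0004 + 0.0004 + 0.0004 + 0.0961 + 0.0900 = 0.2502
B_Linc = 1 / 0.2502 = 3.9968
Highest B → broadest niche (most generalist): Swamp Sparrow (B = 6.87).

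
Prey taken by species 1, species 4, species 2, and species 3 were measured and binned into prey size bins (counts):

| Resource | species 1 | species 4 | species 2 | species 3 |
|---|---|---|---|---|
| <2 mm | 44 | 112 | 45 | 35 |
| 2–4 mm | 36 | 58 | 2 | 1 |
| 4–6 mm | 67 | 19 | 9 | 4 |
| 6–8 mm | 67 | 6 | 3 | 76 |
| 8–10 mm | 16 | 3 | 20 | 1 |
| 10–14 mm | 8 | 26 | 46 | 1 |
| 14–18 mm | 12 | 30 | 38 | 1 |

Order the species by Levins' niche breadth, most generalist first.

species 1 > species 2 > species 4 > species 3

Proportions for species 1 (n=250): 44/250=0.1760, 36/250=0.1440, 67/250=0.2680, 67/250=0.2680, 16/250=0.0640, 8/250=0.0320, 12/250=0.0480
Proportions for species 4 (n=254): 112/254=0.4409, 58/254=0.2283, 19/254=0.0748, 6/254=0.0236, 3/254=0.0118, 26/254=0.1024, 30/254=0.1181
Proportions for species 2 (n=163): 45/163=0.2761, 2/163=0.0123, 9/163=0.0552, 3/163=0.0184, 20/163=0.1227, 46/163=0.2822, 38/163=0.2331
Proportions for species 3 (n=119): 35/119=0.2941, 1/119=0.0084, 4/119=0.0336, 76/119=0.6387, 1/119=0.0084, 1/119=0.0084, 1/119=0.0084
Σp_1ᵢ² = 0.1760² + 0.1440² + 0.2680² + 0.2680² + 0.0640² + 0.0320² + 0.0480² = 0.030976 + 0.020736 + 0.071824 + 0.071824 + 0.004096 + 0.001024 + 0.002304 = 0.202784
B_1 = 1 / 0.202784 = 4.9314
Σp_4ᵢ² = 0.4409² + 0.2283² + 0.0748² + 0.0236² + 0.0118² + 0.1024² + 0.1181² = 0.194393 + 0.052121 + 0.005595 + 0.000557 + 0.000139 + 0.010486 + 0.013948 = 0.277239
B_4 = 1 / 0.277239 = 3.6070
Σp_2ᵢ² = 0.2761² + 0.0123² + 0.0552² + 0.0184² + 0.1227² + 0.2822² + 0.2331² = 0.076231 + 0.000151 + 0.003047 + 0.000339 + 0.015055 + 0.079637 + 0.054336 = 0.228796
B_2 = 1 / 0.228796 = 4.3707
Σp_3ᵢ² = 0.2941² + 0.0084² + 0.0336² + 0.6387² + 0.0084² + 0.0084² + 0.0084² = 0.086495 + 0.000071 + 0.001129 + 0.407938 + 0.000071 + 0.000071 + 0.000071 = 0.495846
B_3 = 1 / 0.495846 = 2.0168
Ranking by B (broadest → narrowest): species 1 (4.93) > species 2 (4.37) > species 4 (3.61) > species 3 (2.02)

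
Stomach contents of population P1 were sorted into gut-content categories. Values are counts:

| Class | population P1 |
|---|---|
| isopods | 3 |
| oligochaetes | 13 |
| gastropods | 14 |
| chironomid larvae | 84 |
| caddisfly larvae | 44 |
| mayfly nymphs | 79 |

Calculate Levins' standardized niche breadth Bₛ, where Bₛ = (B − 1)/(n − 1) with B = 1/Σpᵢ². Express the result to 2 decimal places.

0.52

Proportions for population P1 (n=237): 3/237=0.0127, 13/237=0.0549, 14/237=0.0591, 84/237=0.3544, 44/237=0.1857, 79/237=0.3333
Σpᵢ² = 0.0127² + 0.0549² + 0.0591² + 0.3544² + 0.1857² + 0.3333² = 0.000161 + 0.003014 + 0.003493 + 0.125599 + 0.034484 + 0.111089 = 0.277840
B = 1 / 0.277840 = 3.5992
Bₛ = (B − 1)/(n − 1) = (3.5992 − 1)/(6 − 1) = 2.5992/5 = 0.5198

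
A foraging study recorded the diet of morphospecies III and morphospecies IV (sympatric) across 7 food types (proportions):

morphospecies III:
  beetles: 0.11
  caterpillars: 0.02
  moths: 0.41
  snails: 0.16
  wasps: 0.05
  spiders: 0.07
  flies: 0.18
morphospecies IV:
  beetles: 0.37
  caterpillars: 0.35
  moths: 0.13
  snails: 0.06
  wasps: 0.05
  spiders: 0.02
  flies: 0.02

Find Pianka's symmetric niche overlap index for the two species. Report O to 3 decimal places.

Σ p₁ᵢp₂ᵢ = 0.0407 + 0.0070 + 0.0533 + 0.0096 + 0.0025 + 0.0014 + 0.0036 = 0.1181
Σp_1ᵢ² = 0.11² + 0.02² + 0.41² + 0.16² + 0.05² + 0.07² + 0.18² = 0.0121 + 0.0004 + 0.1681 + 0.0256 + 0.0025 + 0.0049 + 0.0324 = 0.2460
Σp_2ᵢ² = 0.37² + 0.35² + 0.13² + 0.06² + 0.05² + 0.02² + 0.02² = 0.1369 + 0.1225 + 0.0169 + 0.0036 + 0.0025 + 0.0004 + 0.0004 = 0.2832
O = 0.1181 / √(0.2460 × 0.2832) = 0.1181 / 0.263945 = 0.44744

0.447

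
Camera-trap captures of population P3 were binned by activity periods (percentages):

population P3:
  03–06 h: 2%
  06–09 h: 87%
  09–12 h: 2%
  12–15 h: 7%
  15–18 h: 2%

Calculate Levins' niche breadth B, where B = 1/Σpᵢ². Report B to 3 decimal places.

1.311

Convert percentages to proportions (divide by 100).
Σpᵢ² = 0.02² + 0.87² + 0.02² + 0.07² + 0.02² = 0.0004 + 0.7569 + 0.0004 + 0.0049 + 0.0004 = 0.7630
B = 1 / 0.7630 = 1.31062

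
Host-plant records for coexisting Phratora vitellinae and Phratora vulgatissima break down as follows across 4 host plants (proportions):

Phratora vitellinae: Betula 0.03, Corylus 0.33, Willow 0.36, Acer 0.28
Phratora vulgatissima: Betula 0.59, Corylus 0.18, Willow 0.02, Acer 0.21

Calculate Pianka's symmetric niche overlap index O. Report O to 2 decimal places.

0.39

Σ p₁ᵢp₂ᵢ = 0.0177 + 0.0594 + 0.0072 + 0.0588 = 0.1431
Σp_1ᵢ² = 0.03² + 0.33² + 0.36² + 0.28² = 0.0009 + 0.1089 + 0.1296 + 0.0784 = 0.3178
Σp_2ᵢ² = 0.59² + 0.18² + 0.02² + 0.21² = 0.3481 + 0.0324 + 0.0004 + 0.0441 = 0.4250
O = 0.1431 / √(0.3178 × 0.4250) = 0.1431 / 0.36751 = 0.3894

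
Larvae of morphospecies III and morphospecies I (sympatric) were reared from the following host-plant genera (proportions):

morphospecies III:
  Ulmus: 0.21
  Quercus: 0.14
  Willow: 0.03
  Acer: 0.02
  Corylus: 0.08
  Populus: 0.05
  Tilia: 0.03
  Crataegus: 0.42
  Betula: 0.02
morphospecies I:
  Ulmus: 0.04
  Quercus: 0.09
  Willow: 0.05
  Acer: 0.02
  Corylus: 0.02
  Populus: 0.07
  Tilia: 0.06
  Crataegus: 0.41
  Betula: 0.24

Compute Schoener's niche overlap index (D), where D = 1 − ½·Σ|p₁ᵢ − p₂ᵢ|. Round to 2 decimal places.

0.71

Σ|p₁ᵢ − p₂ᵢ| = 0.17 + 0.05 + 0.02 + 0.00 + 0.06 + 0.02 + 0.03 + 0.01 + 0.22 = 0.58
D = 1 − ½ × 0.58 = 1 − 0.290 = 0.7100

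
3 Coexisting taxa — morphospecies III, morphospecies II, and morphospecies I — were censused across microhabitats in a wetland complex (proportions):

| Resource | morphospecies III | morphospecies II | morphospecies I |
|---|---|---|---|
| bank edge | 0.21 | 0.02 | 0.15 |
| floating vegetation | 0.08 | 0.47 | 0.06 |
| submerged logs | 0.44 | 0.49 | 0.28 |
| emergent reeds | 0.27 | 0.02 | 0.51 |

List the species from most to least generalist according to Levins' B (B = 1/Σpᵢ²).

morphospecies III > morphospecies I > morphospecies II

Σp_IIIᵢ² = 0.21² + 0.08² + 0.44² + 0.27² = 0.0441 + 0.0064 + 0.1936 + 0.0729 = 0.3170
B_III = 1 / 0.3170 = 3.1546
Σp_IIᵢ² = 0.02² + 0.47² + 0.49² + 0.02² = 0.0004 + 0.2209 + 0.2401 + 0.0004 = 0.4618
B_II = 1 / 0.4618 = 2.1654
Σp_Iᵢ² = 0.15² + 0.06² + 0.28² + 0.51² = 0.0225 + 0.0036 + 0.0784 + 0.2601 = 0.3646
B_I = 1 / 0.3646 = 2.7427
Ranking by B (broadest → narrowest): morphospecies III (3.15) > morphospecies I (2.74) > morphospecies II (2.17)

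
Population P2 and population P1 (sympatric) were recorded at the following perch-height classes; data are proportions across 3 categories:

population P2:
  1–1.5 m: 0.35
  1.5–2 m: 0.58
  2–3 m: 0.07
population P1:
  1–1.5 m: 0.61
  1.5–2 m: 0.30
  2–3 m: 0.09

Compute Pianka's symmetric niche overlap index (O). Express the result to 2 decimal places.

0.84

Σ p₁ᵢp₂ᵢ = 0.2135 + 0.1740 + 0.0063 = 0.3938
Σp_1ᵢ² = 0.35² + 0.58² + 0.07² = 0.1225 + 0.3364 + 0.0049 = 0.4638
Σp_2ᵢ² = 0.61² + 0.30² + 0.09² = 0.3721 + 0.0900 + 0.0081 = 0.4702
O = 0.3938 / √(0.4638 × 0.4702) = 0.3938 / 0.46699 = 0.8433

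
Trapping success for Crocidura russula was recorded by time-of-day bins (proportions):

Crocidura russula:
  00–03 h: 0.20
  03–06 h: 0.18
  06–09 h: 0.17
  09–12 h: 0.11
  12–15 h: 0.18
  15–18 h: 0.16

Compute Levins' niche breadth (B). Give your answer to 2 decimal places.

5.83

Σpᵢ² = 0.20² + 0.18² + 0.17² + 0.11² + 0.18² + 0.16² = 0.0400 + 0.0324 + 0.0289 + 0.0121 + 0.0324 + 0.0256 = 0.1714
B = 1 / 0.1714 = 5.8343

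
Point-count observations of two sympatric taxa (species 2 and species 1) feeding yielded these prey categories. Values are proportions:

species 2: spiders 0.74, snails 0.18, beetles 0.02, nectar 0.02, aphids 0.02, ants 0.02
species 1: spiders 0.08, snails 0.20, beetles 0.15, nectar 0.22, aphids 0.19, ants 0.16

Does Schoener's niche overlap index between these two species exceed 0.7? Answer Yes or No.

No

Σ|p₁ᵢ − p₂ᵢ| = 0.66 + 0.02 + 0.13 + 0.20 + 0.17 + 0.14 = 1.32
D = 1 − ½ × 1.32 = 1 − 0.660 = 0.3400
D = 0.3400 < 0.7 → No.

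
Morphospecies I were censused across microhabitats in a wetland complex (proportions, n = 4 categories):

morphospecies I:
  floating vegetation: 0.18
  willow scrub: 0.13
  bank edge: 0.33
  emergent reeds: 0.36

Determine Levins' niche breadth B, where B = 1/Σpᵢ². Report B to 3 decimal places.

3.475

Σpᵢ² = 0.18² + 0.13² + 0.33² + 0.36² = 0.0324 + 0.0169 + 0.1089 + 0.1296 = 0.2878
B = 1 / 0.2878 = 3.47464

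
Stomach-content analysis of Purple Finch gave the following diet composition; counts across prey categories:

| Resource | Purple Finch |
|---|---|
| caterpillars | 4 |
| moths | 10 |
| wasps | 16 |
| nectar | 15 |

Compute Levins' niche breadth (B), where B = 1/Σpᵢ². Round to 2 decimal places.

3.39

Proportions for Purple Finch (n=45): 4/45=0.0889, 10/45=0.2222, 16/45=0.3556, 15/45=0.3333
Σpᵢ² = 0.0889² + 0.2222² + 0.3556² + 0.3333² = 0.007903 + 0.049373 + 0.126451 + 0.111089 = 0.294816
B = 1 / 0.294816 = 3.3919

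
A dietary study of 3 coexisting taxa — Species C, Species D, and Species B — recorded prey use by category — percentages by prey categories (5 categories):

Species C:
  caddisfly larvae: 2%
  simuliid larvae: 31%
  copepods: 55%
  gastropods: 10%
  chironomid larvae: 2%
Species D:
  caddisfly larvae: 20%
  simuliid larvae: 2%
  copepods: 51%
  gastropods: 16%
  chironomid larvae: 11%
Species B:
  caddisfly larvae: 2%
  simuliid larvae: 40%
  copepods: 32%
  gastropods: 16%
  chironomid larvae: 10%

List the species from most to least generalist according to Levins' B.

Species B > Species D > Species C

Convert percentages to proportions (divide by 100).
Σp_Cᵢ² = 0.02² + 0.31² + 0.55² + 0.10² + 0.02² = 0.0004 + 0.0961 + 0.3025 + 0.0100 + 0.0004 = 0.4094
B_C = 1 / 0.4094 = 2.4426
Σp_Dᵢ² = 0.20² + 0.02² + 0.51² + 0.16² + 0.11² = 0.0400 + 0.0004 + 0.2601 + 0.0256 + 0.0121 = 0.3382
B_D = 1 / 0.3382 = 2.9568
Σp_Bᵢ² = 0.02² + 0.40² + 0.32² + 0.16² + 0.10² = 0.0004 + 0.1600 + 0.1024 + 0.0256 + 0.0100 = 0.2984
B_B = 1 / 0.2984 = 3.3512
Ranking by B (broadest → narrowest): Species B (3.35) > Species D (2.96) > Species C (2.44)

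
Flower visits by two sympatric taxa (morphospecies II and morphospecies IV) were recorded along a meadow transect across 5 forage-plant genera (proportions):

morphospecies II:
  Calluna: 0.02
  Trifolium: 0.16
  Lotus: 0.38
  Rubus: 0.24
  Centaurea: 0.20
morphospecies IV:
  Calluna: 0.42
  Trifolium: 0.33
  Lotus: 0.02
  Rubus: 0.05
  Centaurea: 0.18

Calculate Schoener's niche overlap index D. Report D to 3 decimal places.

0.430

Σ|p₁ᵢ − p₂ᵢ| = 0.40 + 0.17 + 0.36 + 0.19 + 0.02 = 1.14
D = 1 − ½ × 1.14 = 1 − 0.570 = 0.43000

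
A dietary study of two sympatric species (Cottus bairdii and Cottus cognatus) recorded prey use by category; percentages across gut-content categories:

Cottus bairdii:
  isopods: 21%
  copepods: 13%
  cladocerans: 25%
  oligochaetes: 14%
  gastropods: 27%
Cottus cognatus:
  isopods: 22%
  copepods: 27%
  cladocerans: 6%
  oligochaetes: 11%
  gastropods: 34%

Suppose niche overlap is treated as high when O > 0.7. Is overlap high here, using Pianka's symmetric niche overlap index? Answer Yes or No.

Convert percentages to proportions (divide by 100).
Σ p₁ᵢp₂ᵢ = 0.0462 + 0.0351 + 0.0150 + 0.0154 + 0.0918 = 0.2035
Σp_1ᵢ² = 0.21² + 0.13² + 0.25² + 0.14² + 0.27² = 0.0441 + 0.0169 + 0.0625 + 0.0196 + 0.0729 = 0.2160
Σp_2ᵢ² = 0.22² + 0.27² + 0.06² + 0.11² + 0.34² = 0.0484 + 0.0729 + 0.0036 + 0.0121 + 0.1156 = 0.2526
O = 0.2035 / √(0.2160 × 0.2526) = 0.2035 / 0.23358 = 0.8712
O = 0.8712 > 0.7 → Yes.

Yes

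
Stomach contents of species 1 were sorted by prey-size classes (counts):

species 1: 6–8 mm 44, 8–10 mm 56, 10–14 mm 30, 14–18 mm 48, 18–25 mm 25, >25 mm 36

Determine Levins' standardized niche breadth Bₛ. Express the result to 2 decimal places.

Proportions for species 1 (n=239): 44/239=0.1841, 56/239=0.2343, 30/239=0.1255, 48/239=0.2008, 25/239=0.1046, 36/239=0.1506
Σpᵢ² = 0.1841² + 0.2343² + 0.1255² + 0.2008² + 0.1046² + 0.1506² = 0.033893 + 0.054896 + 0.015750 + 0.040321 + 0.010941 + 0.022680 = 0.178481
B = 1 / 0.178481 = 5.6028
Bₛ = (B − 1)/(n − 1) = (5.6028 − 1)/(6 − 1) = 4.6028/5 = 0.9206

0.92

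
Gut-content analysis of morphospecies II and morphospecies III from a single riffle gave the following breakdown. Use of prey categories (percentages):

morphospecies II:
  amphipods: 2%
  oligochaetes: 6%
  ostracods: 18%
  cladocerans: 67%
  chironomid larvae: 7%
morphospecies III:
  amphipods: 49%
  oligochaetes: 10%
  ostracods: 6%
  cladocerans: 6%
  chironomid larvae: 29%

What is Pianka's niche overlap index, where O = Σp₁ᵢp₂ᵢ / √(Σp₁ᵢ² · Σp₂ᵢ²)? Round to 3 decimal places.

0.213

Convert percentages to proportions (divide by 100).
Σ p₁ᵢp₂ᵢ = 0.0098 + 0.0060 + 0.0108 + 0.0402 + 0.0203 = 0.0871
Σp_1ᵢ² = 0.02² + 0.06² + 0.18² + 0.67² + 0.07² = 0.0004 + 0.0036 + 0.0324 + 0.4489 + 0.0049 = 0.4902
Σp_2ᵢ² = 0.49² + 0.10² + 0.06² + 0.06² + 0.29² = 0.2401 + 0.0100 + 0.0036 + 0.0036 + 0.0841 = 0.3414
O = 0.0871 / √(0.4902 × 0.3414) = 0.0871 / 0.409090 = 0.21291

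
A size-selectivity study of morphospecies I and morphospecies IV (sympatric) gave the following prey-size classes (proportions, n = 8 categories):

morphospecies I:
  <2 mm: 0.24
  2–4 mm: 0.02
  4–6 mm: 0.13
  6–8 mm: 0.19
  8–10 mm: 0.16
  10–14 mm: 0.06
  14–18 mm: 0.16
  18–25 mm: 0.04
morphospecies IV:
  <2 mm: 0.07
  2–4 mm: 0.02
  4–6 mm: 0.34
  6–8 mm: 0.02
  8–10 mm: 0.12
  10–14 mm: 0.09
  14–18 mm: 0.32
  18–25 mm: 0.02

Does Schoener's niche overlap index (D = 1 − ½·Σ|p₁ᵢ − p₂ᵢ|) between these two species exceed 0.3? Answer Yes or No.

Σ|p₁ᵢ − p₂ᵢ| = 0.17 + 0.00 + 0.21 + 0.17 + 0.04 + 0.03 + 0.16 + 0.02 = 0.80
D = 1 − ½ × 0.80 = 1 − 0.400 = 0.6000
D = 0.6000 > 0.3 → Yes.

Yes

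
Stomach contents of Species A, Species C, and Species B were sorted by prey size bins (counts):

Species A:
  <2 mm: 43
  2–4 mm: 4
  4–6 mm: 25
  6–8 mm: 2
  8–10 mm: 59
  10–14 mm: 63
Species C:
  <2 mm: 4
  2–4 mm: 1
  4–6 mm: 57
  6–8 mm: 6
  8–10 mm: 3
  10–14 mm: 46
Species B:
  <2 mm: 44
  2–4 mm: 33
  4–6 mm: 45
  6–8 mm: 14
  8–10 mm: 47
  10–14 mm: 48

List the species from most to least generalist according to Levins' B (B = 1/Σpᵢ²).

Proportions for Species A (n=196): 43/196=0.2194, 4/196=0.0204, 25/196=0.1276, 2/196=0.0102, 59/196=0.3010, 63/196=0.3214
Proportions for Species C (n=117): 4/117=0.0342, 1/117=0.0085, 57/117=0.4872, 6/117=0.0513, 3/117=0.0256, 46/117=0.3932
Proportions for Species B (n=231): 44/231=0.1905, 33/231=0.1429, 45/231=0.1948, 14/231=0.0606, 47/231=0.2035, 48/231=0.2078
Σp_Aᵢ² = 0.2194² + 0.0204² + 0.1276² + 0.0102² + 0.3010² + 0.3214² = 0.048136 + 0.000416 + 0.016282 + 0.000104 + 0.090601 + 0.103298 = 0.258837
B_A = 1 / 0.258837 = 3.8634
Σp_Cᵢ² = 0.0342² + 0.0085² + 0.4872² + 0.0513² + 0.0256² + 0.3932² = 0.001170 + 0.000072 + 0.237364 + 0.002632 + 0.000655 + 0.154606 = 0.396499
B_C = 1 / 0.396499 = 2.5221
Σp_Bᵢ² = 0.1905² + 0.1429² + 0.1948² + 0.0606² + 0.2035² + 0.2078² = 0.036290 + 0.020420 + 0.037947 + 0.003672 + 0.041412 + 0.043181 = 0.182922
B_B = 1 / 0.182922 = 5.4668
Ranking by B (broadest → narrowest): Species B (5.47) > Species A (3.86) > Species C (2.52)

Species B > Species A > Species C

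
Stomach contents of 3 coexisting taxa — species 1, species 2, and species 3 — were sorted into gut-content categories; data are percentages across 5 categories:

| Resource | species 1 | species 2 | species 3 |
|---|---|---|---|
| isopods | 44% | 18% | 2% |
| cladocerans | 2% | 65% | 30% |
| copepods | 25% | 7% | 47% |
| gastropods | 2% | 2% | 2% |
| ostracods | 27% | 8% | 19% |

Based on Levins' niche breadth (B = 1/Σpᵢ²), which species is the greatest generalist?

Convert percentages to proportions (divide by 100).
Σp_1ᵢ² = 0.44² + 0.02² + 0.25² + 0.02² + 0.27² = 0.1936 + 0.0004 + 0.0625 + 0.0004 + 0.0729 = 0.3298
B_1 = 1 / 0.3298 = 3.0321
Σp_2ᵢ² = 0.18² + 0.65² + 0.07² + 0.02² + 0.08² = 0.0324 + 0.4225 + 0.0049 + 0.0004 + 0.0064 = 0.4666
B_2 = 1 / 0.4666 = 2.1432
Σp_3ᵢ² = 0.02² + 0.30² + 0.47² + 0.02² + 0.19² = 0.0004 + 0.0900 + 0.2209 + 0.0004 + 0.0361 = 0.3478
B_3 = 1 / 0.3478 = 2.8752
Highest B → broadest niche (most generalist): species 1 (B = 3.03).

species 1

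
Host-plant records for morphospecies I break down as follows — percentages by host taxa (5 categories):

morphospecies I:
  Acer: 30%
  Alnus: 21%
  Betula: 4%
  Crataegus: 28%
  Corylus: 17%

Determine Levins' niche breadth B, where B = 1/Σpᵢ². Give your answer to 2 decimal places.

Convert percentages to proportions (divide by 100).
Σpᵢ² = 0.30² + 0.21² + 0.04² + 0.28² + 0.17² = 0.0900 + 0.0441 + 0.0016 + 0.0784 + 0.0289 = 0.2430
B = 1 / 0.2430 = 4.1152

4.12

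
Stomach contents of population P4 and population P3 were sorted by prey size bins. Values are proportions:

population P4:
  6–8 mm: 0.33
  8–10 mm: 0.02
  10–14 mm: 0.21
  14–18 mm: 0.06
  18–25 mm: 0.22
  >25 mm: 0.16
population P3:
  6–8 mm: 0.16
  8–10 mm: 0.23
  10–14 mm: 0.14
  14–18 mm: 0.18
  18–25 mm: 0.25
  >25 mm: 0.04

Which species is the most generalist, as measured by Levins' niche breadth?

population P3

Σp_P4ᵢ² = 0.33² + 0.02² + 0.21² + 0.06² + 0.22² + 0.16² = 0.1089 + 0.0004 + 0.0441 + 0.0036 + 0.0484 + 0.0256 = 0.2310
B_P4 = 1 / 0.2310 = 4.3290
Σp_P3ᵢ² = 0.16² + 0.23² + 0.14² + 0.18² + 0.25² + 0.04² = 0.0256 + 0.0529 + 0.0196 + 0.0324 + 0.0625 + 0.0016 = 0.1946
B_P3 = 1 / 0.1946 = 5.1387
Highest B → broadest niche (most generalist): population P3 (B = 5.14).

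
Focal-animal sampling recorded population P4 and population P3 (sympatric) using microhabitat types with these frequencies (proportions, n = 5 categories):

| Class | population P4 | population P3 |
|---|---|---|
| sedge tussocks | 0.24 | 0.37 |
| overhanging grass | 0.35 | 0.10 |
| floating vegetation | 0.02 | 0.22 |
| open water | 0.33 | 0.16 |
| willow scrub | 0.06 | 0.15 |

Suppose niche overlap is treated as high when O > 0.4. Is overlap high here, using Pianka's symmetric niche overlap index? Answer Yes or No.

Yes

Σ p₁ᵢp₂ᵢ = 0.0888 + 0.0350 + 0.0044 + 0.0528 + 0.0090 = 0.1900
Σp_1ᵢ² = 0.24² + 0.35² + 0.02² + 0.33² + 0.06² = 0.0576 + 0.1225 + 0.0004 + 0.1089 + 0.0036 = 0.2930
Σp_2ᵢ² = 0.37² + 0.10² + 0.22² + 0.16² + 0.15² = 0.1369 + 0.0100 + 0.0484 + 0.0256 + 0.0225 = 0.2434
O = 0.1900 / √(0.2930 × 0.2434) = 0.1900 / 0.26705 = 0.7115
O = 0.7115 > 0.4 → Yes.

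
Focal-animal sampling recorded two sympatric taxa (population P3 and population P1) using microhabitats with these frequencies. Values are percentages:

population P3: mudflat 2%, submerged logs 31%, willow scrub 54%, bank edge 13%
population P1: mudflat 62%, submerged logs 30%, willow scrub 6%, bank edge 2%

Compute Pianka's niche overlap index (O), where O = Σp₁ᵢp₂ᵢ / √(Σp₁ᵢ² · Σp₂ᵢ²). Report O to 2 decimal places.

Convert percentages to proportions (divide by 100).
Σ p₁ᵢp₂ᵢ = 0.0124 + 0.0930 + 0.0324 + 0.0026 = 0.1404
Σp_1ᵢ² = 0.02² + 0.31² + 0.54² + 0.13² = 0.0004 + 0.0961 + 0.2916 + 0.0169 = 0.4050
Σp_2ᵢ² = 0.62² + 0.30² + 0.06² + 0.02² = 0.3844 + 0.0900 + 0.0036 + 0.0004 = 0.4784
O = 0.1404 / √(0.4050 × 0.4784) = 0.1404 / 0.44017 = 0.3190

0.32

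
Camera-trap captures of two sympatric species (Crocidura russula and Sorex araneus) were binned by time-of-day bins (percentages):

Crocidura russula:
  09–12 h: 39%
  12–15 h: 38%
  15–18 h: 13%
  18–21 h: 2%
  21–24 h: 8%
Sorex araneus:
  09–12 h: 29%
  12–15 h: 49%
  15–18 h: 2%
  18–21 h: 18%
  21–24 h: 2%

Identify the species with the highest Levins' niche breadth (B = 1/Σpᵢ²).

Convert percentages to proportions (divide by 100).
Σp_russᵢ² = 0.39² + 0.38² + 0.13² + 0.02² + 0.08² = 0.1521 + 0.1444 + 0.0169 + 0.0004 + 0.0064 = 0.3202
B_russ = 1 / 0.3202 = 3.1230
Σp_aranᵢ² = 0.29² + 0.49² + 0.02² + 0.18² + 0.02² = 0.0841 + 0.2401 + 0.0004 + 0.0324 + 0.0004 = 0.3574
B_aran = 1 / 0.3574 = 2.7980
Highest B → broadest niche (most generalist): Crocidura russula (B = 3.12).

Crocidura russula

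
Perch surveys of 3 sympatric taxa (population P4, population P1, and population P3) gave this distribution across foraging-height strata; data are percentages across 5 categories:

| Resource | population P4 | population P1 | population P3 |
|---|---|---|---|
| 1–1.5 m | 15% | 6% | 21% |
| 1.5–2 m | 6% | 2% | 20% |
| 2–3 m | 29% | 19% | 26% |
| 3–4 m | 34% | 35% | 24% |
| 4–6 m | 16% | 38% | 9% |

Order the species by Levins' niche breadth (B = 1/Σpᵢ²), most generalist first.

Convert percentages to proportions (divide by 100).
Σp_P4ᵢ² = 0.15² + 0.06² + 0.29² + 0.34² + 0.16² = 0.0225 + 0.0036 + 0.0841 + 0.1156 + 0.0256 = 0.2514
B_P4 = 1 / 0.2514 = 3.9777
Σp_P1ᵢ² = 0.06² + 0.02² + 0.19² + 0.35² + 0.38² = 0.0036 + 0.0004 + 0.0361 + 0.1225 + 0.1444 = 0.3070
B_P1 = 1 / 0.3070 = 3.2573
Σp_P3ᵢ² = 0.21² + 0.20² + 0.26² + 0.24² + 0.09² = 0.0441 + 0.0400 + 0.0676 + 0.0576 + 0.0081 = 0.2174
B_P3 = 1 / 0.2174 = 4.5998
Ranking by B (broadest → narrowest): population P3 (4.60) > population P4 (3.98) > population P1 (3.26)

population P3 > population P4 > population P1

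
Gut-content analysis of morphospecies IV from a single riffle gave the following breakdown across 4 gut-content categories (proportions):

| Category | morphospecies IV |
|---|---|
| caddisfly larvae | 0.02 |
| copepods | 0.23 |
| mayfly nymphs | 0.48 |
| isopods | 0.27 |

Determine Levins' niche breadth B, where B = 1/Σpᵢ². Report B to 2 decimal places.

Σpᵢ² = 0.02² + 0.23² + 0.48² + 0.27² = 0.0004 + 0.0529 + 0.2304 + 0.0729 = 0.3566
B = 1 / 0.3566 = 2.8043

2.80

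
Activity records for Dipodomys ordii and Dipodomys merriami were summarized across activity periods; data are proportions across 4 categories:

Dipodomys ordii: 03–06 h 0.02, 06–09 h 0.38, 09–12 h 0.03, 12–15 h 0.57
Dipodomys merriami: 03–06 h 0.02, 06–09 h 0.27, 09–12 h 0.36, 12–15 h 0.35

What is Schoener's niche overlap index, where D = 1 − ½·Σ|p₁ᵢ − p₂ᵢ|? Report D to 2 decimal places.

0.67

Σ|p₁ᵢ − p₂ᵢ| = 0.00 + 0.11 + 0.33 + 0.22 = 0.66
D = 1 − ½ × 0.66 = 1 − 0.330 = 0.6700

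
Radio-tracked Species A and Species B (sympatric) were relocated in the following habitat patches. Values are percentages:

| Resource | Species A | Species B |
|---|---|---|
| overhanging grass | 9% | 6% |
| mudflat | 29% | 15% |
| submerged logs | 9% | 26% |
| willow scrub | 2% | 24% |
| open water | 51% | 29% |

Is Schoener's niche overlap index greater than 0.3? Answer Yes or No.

Convert percentages to proportions (divide by 100).
Σ|p₁ᵢ − p₂ᵢ| = 0.03 + 0.14 + 0.17 + 0.22 + 0.22 = 0.78
D = 1 − ½ × 0.78 = 1 − 0.390 = 0.6100
D = 0.6100 > 0.3 → Yes.

Yes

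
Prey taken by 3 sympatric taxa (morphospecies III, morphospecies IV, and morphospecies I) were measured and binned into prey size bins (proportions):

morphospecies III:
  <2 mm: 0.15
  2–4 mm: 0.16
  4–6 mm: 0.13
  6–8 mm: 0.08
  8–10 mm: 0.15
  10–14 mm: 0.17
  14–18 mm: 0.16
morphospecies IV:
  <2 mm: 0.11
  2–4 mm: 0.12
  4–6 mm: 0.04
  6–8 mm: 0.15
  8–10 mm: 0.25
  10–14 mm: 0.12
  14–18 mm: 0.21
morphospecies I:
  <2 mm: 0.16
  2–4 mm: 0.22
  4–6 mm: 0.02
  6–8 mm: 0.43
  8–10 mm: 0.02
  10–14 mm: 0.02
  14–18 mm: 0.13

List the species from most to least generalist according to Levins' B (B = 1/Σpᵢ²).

morphospecies III > morphospecies IV > morphospecies I

Σp_IIIᵢ² = 0.15² + 0.16² + 0.13² + 0.08² + 0.15² + 0.17² + 0.16² = 0.0225 + 0.0256 + 0.0169 + 0.0064 + 0.0225 + 0.0289 + 0.0256 = 0.1484
B_III = 1 / 0.1484 = 6.7385
Σp_IVᵢ² = 0.11² + 0.12² + 0.04² + 0.15² + 0.25² + 0.12² + 0.21² = 0.0121 + 0.0144 + 0.0016 + 0.0225 + 0.0625 + 0.0144 + 0.0441 = 0.1716
B_IV = 1 / 0.1716 = 5.8275
Σp_Iᵢ² = 0.16² + 0.22² + 0.02² + 0.43² + 0.02² + 0.02² + 0.13² = 0.0256 + 0.0484 + 0.0004 + 0.1849 + 0.0004 + 0.0004 + 0.0169 = 0.2770
B_I = 1 / 0.2770 = 3.6101
Ranking by B (broadest → narrowest): morphospecies III (6.74) > morphospecies IV (5.83) > morphospecies I (3.61)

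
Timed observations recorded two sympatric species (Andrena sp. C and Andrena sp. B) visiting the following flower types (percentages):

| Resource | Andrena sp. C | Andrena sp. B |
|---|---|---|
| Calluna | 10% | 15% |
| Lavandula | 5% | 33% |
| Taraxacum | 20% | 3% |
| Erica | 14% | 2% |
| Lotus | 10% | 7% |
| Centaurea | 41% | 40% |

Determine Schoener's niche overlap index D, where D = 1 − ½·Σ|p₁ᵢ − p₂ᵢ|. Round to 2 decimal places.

Convert percentages to proportions (divide by 100).
Σ|p₁ᵢ − p₂ᵢ| = 0.05 + 0.28 + 0.17 + 0.12 + 0.03 + 0.01 = 0.66
D = 1 − ½ × 0.66 = 1 − 0.330 = 0.6700

0.67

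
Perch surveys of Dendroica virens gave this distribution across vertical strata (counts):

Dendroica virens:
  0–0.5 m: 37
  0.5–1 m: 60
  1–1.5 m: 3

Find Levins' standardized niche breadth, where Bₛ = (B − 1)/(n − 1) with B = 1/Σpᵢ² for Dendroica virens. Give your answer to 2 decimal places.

Proportions for Dendroica virens (n=100): 37/100=0.3700, 60/100=0.6000, 3/100=0.0300
Σpᵢ² = 0.3700² + 0.6000² + 0.0300² = 0.136900 + 0.360000 + 0.000900 = 0.497800
B = 1 / 0.497800 = 2.0088
Bₛ = (B − 1)/(n − 1) = (2.0088 − 1)/(3 − 1) = 1.0088/2 = 0.5044

0.50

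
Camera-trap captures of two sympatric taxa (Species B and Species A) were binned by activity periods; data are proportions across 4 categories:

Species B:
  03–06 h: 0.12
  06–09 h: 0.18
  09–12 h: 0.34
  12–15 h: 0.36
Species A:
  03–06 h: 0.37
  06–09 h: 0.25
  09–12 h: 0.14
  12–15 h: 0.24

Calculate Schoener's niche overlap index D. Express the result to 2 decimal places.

0.68

Σ|p₁ᵢ − p₂ᵢ| = 0.25 + 0.07 + 0.20 + 0.12 = 0.64
D = 1 − ½ × 0.64 = 1 − 0.320 = 0.6800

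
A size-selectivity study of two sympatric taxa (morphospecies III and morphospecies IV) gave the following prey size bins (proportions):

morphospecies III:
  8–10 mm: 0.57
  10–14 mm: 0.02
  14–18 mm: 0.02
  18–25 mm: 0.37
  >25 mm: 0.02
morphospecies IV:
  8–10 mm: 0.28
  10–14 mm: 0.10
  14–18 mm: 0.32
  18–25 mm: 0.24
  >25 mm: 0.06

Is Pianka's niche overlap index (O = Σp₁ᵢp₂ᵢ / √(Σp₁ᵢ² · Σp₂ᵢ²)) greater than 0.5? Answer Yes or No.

Σ p₁ᵢp₂ᵢ = 0.1596 + 0.0020 + 0.0064 + 0.0888 + 0.0012 = 0.2580
Σp_1ᵢ² = 0.57² + 0.02² + 0.02² + 0.37² + 0.02² = 0.3249 + 0.0004 + 0.0004 + 0.1369 + 0.0004 = 0.4630
Σp_2ᵢ² = 0.28² + 0.10² + 0.32² + 0.24² + 0.06² = 0.0784 + 0.0100 + 0.1024 + 0.0576 + 0.0036 = 0.2520
O = 0.2580 / √(0.4630 × 0.2520) = 0.2580 / 0.34158 = 0.7553
O = 0.7553 > 0.5 → Yes.

Yes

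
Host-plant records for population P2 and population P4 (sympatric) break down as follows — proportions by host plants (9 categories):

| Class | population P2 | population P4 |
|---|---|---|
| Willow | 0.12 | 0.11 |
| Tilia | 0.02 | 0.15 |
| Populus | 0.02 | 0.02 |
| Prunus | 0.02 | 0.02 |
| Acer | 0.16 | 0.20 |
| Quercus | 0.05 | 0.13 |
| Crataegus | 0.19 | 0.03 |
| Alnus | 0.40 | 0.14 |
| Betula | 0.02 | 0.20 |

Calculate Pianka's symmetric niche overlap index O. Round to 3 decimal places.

Σ p₁ᵢp₂ᵢ = 0.0132 + 0.0030 + 0.0004 + 0.0004 + 0.0320 + 0.0065 + 0.0057 + 0.0560 + 0.0040 = 0.1212
Σp_1ᵢ² = 0.12² + 0.02² + 0.02² + 0.02² + 0.16² + 0.05² + 0.19² + 0.40² + 0.02² = 0.0144 + 0.0004 + 0.0004 + 0.0004 + 0.0256 + 0.0025 + 0.0361 + 0.1600 + 0.0004 = 0.2402
Σp_2ᵢ² = 0.11² + 0.15² + 0.02² + 0.02² + 0.20² + 0.13² + 0.03² + 0.14² + 0.20² = 0.0121 + 0.0225 + 0.0004 + 0.0004 + 0.0400 + 0.0169 + 0.0009 + 0.0196 + 0.0400 = 0.1528
O = 0.1212 / √(0.2402 × 0.1528) = 0.1212 / 0.191579 = 0.63264

0.633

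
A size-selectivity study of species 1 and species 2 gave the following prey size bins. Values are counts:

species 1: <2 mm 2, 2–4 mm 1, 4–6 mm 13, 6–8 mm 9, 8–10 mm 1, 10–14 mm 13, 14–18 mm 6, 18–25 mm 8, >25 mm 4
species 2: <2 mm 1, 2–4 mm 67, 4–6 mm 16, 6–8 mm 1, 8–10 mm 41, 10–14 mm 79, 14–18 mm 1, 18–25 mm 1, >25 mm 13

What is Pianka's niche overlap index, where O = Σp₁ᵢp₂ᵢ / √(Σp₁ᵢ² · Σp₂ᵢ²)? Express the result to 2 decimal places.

Proportions for species 1 (n=57): 2/57=0.0351, 1/57=0.0175, 13/57=0.2281, 9/57=0.1579, 1/57=0.0175, 13/57=0.2281, 6/57=0.1053, 8/57=0.1404, 4/57=0.0702
Proportions for species 2 (n=220): 1/220=0.0045, 67/220=0.3045, 16/220=0.0727, 1/220=0.0045, 41/220=0.1864, 79/220=0.3591, 1/220=0.0045, 1/220=0.0045, 13/220=0.0591
Σ p₁ᵢp₂ᵢ = 0.000158 + 0.005329 + 0.016583 + 0.000711 + 0.003262 + 0.081911 + 0.000474 + 0.000632 + 0.004149 = 0.113209
Σp_1ᵢ² = 0.0351² + 0.0175² + 0.2281² + 0.1579² + 0.0175² + 0.2281² + 0.1053² + 0.1404² + 0.0702² = 0.001232 + 0.000306 + 0.052030 + 0.024932 + 0.000306 + 0.052030 + 0.011088 + 0.019712 + 0.004928 = 0.166564
Σp_2ᵢ² = 0.0045² + 0.3045² + 0.0727² + 0.0045² + 0.1864² + 0.3591² + 0.0045² + 0.0045² + 0.0591² = 0.000020 + 0.092720 + 0.005285 + 0.000020 + 0.034745 + 0.128953 + 0.000020 + 0.000020 + 0.003493 = 0.265276
O = 0.113209 / √(0.166564 × 0.265276) = 0.113209 / 0.2102033 = 0.5386

0.54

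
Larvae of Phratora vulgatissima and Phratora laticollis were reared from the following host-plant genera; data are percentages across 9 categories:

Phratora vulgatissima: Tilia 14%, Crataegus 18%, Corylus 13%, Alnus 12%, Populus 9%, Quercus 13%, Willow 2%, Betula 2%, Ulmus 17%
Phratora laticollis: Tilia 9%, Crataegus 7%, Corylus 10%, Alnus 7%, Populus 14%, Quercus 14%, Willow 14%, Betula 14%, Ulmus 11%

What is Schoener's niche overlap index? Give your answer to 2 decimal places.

Convert percentages to proportions (divide by 100).
Σ|p₁ᵢ − p₂ᵢ| = 0.05 + 0.11 + 0.03 + 0.05 + 0.05 + 0.01 + 0.12 + 0.12 + 0.06 = 0.60
D = 1 − ½ × 0.60 = 1 − 0.300 = 0.7000

0.70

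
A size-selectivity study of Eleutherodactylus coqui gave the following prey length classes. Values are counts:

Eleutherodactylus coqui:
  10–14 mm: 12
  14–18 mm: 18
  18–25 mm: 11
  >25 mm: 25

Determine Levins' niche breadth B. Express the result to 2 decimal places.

3.59

Proportions for Eleutherodactylus coqui (n=66): 12/66=0.1818, 18/66=0.2727, 11/66=0.1667, 25/66=0.3788
Σpᵢ² = 0.1818² + 0.2727² + 0.1667² + 0.3788² = 0.033051 + 0.074365 + 0.027789 + 0.143489 = 0.278694
B = 1 / 0.278694 = 3.5882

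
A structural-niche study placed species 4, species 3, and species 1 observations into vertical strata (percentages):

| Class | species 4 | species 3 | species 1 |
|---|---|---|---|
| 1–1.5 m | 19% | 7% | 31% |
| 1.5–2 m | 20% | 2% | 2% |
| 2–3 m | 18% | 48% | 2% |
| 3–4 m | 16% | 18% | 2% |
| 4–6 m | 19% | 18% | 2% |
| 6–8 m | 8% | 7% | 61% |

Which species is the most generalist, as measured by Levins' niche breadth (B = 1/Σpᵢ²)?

Convert percentages to proportions (divide by 100).
Σp_4ᵢ² = 0.19² + 0.20² + 0.18² + 0.16² + 0.19² + 0.08² = 0.0361 + 0.0400 + 0.0324 + 0.0256 + 0.0361 + 0.0064 = 0.1766
B_4 = 1 / 0.1766 = 5.6625
Σp_3ᵢ² = 0.07² + 0.02² + 0.48² + 0.18² + 0.18² + 0.07² = 0.0049 + 0.0004 + 0.2304 + 0.0324 + 0.0324 + 0.0049 = 0.3054
B_3 = 1 / 0.3054 = 3.2744
Σp_1ᵢ² = 0.31² + 0.02² + 0.02² + 0.02² + 0.02² + 0.61² = 0.0961 + 0.0004 + 0.0004 + 0.0004 + 0.0004 + 0.3721 = 0.4698
B_1 = 1 / 0.4698 = 2.1286
Highest B → broadest niche (most generalist): species 4 (B = 5.66).

species 4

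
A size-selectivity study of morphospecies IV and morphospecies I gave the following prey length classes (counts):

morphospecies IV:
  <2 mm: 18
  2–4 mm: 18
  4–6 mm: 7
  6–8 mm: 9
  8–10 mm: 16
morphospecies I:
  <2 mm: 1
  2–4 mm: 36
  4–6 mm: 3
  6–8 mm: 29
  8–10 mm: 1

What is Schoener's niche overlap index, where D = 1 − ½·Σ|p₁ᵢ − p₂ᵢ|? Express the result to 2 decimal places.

0.47

Proportions for morphospecies IV (n=68): 18/68=0.2647, 18/68=0.2647, 7/68=0.1029, 9/68=0.1324, 16/68=0.2353
Proportions for morphospecies I (n=70): 1/70=0.0143, 36/70=0.5143, 3/70=0.0429, 29/70=0.4143, 1/70=0.0143
Σ|p₁ᵢ − p₂ᵢ| = 0.2504 + 0.2496 + 0.0600 + 0.2819 + 0.2210 = 1.0629
D = 1 − ½ × 1.0629 = 1 − 0.53145 = 0.46855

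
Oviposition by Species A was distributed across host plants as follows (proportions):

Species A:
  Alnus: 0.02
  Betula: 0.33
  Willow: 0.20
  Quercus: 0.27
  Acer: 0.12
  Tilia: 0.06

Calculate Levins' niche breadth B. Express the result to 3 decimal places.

Σpᵢ² = 0.02² + 0.33² + 0.20² + 0.27² + 0.12² + 0.06² = 0.0004 + 0.1089 + 0.0400 + 0.0729 + 0.0144 + 0.0036 = 0.2402
B = 1 / 0.2402 = 4.16320

4.163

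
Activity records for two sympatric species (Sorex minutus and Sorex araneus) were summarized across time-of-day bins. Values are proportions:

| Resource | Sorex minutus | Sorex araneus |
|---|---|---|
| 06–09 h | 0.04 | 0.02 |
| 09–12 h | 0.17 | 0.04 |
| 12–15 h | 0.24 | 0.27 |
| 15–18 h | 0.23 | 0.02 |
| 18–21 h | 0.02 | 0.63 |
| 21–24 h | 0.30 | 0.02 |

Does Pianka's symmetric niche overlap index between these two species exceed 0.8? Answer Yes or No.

No

Σ p₁ᵢp₂ᵢ = 0.0008 + 0.0068 + 0.0648 + 0.0046 + 0.0126 + 0.0060 = 0.0956
Σp_1ᵢ² = 0.04² + 0.17² + 0.24² + 0.23² + 0.02² + 0.30² = 0.0016 + 0.0289 + 0.0576 + 0.0529 + 0.0004 + 0.0900 = 0.2314
Σp_2ᵢ² = 0.02² + 0.04² + 0.27² + 0.02² + 0.63² + 0.02² = 0.0004 + 0.0016 + 0.0729 + 0.0004 + 0.3969 + 0.0004 = 0.4726
O = 0.0956 / √(0.2314 × 0.4726) = 0.0956 / 0.33070 = 0.2891
O = 0.2891 < 0.8 → No.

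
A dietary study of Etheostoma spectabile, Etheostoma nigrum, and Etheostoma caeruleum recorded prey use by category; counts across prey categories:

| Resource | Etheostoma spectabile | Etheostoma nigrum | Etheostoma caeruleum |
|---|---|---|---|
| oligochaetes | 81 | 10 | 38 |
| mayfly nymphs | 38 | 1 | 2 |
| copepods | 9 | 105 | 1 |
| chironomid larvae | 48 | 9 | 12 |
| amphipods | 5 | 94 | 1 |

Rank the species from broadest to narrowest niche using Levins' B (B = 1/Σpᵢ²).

Etheostoma spectabile > Etheostoma nigrum > Etheostoma caeruleum

Proportions for Etheostoma spectabile (n=181): 81/181=0.4475, 38/181=0.2099, 9/181=0.0497, 48/181=0.2652, 5/181=0.0276
Proportions for Etheostoma nigrum (n=219): 10/219=0.0457, 1/219=0.0046, 105/219=0.4795, 9/219=0.0411, 94/219=0.4292
Proportions for Etheostoma caeruleum (n=54): 38/54=0.7037, 2/54=0.0370, 1/54=0.0185, 12/54=0.2222, 1/54=0.0185
Σp_specᵢ² = 0.4475² + 0.2099² + 0.0497² + 0.2652² + 0.0276² = 0.200256 + 0.044058 + 0.002470 + 0.070331 + 0.000762 = 0.317877
B_spec = 1 / 0.317877 = 3.1459
Σp_nigrᵢ² = 0.0457² + 0.0046² + 0.4795² + 0.0411² + 0.4292² = 0.002088 + 0.000021 + 0.229920 + 0.001689 + 0.184213 = 0.417931
B_nigr = 1 / 0.417931 = 2.3927
Σp_caerᵢ² = 0.7037² + 0.0370² + 0.0185² + 0.2222² + 0.0185² = 0.495194 + 0.001369 + 0.000342 + 0.049373 + 0.000342 = 0.546620
B_caer = 1 / 0.546620 = 1.8294
Ranking by B (broadest → narrowest): Etheostoma spectabile (3.15) > Etheostoma nigrum (2.39) > Etheostoma caeruleum (1.83)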